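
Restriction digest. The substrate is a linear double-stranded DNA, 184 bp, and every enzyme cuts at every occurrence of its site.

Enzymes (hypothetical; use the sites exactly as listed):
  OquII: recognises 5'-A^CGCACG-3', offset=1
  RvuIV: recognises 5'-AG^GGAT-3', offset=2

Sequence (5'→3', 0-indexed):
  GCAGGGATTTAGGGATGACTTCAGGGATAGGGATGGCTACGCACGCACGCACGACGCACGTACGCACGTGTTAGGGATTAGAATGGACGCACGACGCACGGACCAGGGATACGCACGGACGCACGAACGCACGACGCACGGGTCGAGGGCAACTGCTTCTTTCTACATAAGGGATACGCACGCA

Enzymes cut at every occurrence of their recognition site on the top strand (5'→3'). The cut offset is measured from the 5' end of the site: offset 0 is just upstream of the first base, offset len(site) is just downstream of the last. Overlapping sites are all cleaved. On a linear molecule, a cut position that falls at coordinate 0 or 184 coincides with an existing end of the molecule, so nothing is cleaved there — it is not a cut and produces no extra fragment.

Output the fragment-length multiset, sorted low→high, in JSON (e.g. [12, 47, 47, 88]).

Scan for sites:
  OquII (ACGCACG, off=1): starts [38, 42, 46, 53, 61, 86, 93, 110, 118, 126, 133, 175] → cuts [39, 43, 47, 54, 62, 87, 94, 111, 119, 127, 134, 176]
  RvuIV (AGGGAT, off=2): starts [2, 10, 22, 28, 72, 104, 169] → cuts [4, 12, 24, 30, 74, 106, 171]

All cut coordinates (distinct, sorted): [4, 12, 24, 30, 39, 43, 47, 54, 62, 74, 87, 94, 106, 111, 119, 127, 134, 171, 176]

Fragments:
  [0,4): 4 bp
  [4,12): 8 bp
  [12,24): 12 bp
  [24,30): 6 bp
  [30,39): 9 bp
  [39,43): 4 bp
  [43,47): 4 bp
  [47,54): 7 bp
  [54,62): 8 bp
  [62,74): 12 bp
  [74,87): 13 bp
  [87,94): 7 bp
  [94,106): 12 bp
  [106,111): 5 bp
  [111,119): 8 bp
  [119,127): 8 bp
  [127,134): 7 bp
  [134,171): 37 bp
  [171,176): 5 bp
  [176,184): 8 bp

[4,4,4,5,5,6,7,7,7,8,8,8,8,8,9,12,12,12,13,37]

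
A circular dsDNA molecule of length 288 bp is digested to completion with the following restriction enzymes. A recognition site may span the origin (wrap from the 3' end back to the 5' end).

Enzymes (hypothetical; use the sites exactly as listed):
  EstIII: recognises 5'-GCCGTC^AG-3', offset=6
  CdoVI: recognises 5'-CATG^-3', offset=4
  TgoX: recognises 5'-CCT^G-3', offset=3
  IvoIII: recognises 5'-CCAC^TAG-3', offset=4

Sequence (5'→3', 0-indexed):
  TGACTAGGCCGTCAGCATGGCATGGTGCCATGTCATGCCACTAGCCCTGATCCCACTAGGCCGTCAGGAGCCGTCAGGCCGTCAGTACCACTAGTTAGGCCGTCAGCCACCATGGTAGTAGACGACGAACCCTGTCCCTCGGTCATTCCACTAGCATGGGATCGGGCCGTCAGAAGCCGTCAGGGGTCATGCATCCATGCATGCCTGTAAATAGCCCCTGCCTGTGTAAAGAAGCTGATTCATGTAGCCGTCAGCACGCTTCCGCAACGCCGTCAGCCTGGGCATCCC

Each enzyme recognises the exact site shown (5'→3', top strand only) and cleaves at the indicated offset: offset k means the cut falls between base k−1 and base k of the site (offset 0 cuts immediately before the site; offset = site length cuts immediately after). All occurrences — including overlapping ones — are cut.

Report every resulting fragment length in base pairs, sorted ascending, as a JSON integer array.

[3,4,4,4,5,5,5,6,7,7,8,8,8,8,8,8,9,10,10,10,10,10,12,13,13,13,18,19,21,22]

Scan for sites:
  EstIII GCCGTCAG/6: at [7, 59, 69, 77, 98, 165, 175, 246, 268] ⇒ [13, 65, 75, 83, 104, 171, 181, 252, 274]
  CdoVI CATG/4: at [15, 20, 28, 33, 110, 154, 187, 195, 199, 240] ⇒ [19, 24, 32, 37, 114, 158, 191, 199, 203, 244]
  TgoX CCTG/3: at [45, 130, 203, 216, 220, 276, 286] ⇒ [1, 48, 133, 206, 219, 223, 279]
  IvoIII CCACTAG/4: at [37, 52, 87, 147] ⇒ [41, 56, 91, 151]

Pooled cuts: [1, 13, 19, 24, 32, 37, 41, 48, 56, 65, 75, 83, 91, 104, 114, 133, 151, 158, 171, 181, 191, 199, 203, 206, 219, 223, 244, 252, 274, 279]

Fragment lengths:
  1→13: 12 bp
  13→19: 6 bp
  19→24: 5 bp
  24→32: 8 bp
  32→37: 5 bp
  37→41: 4 bp
  41→48: 7 bp
  48→56: 8 bp
  56→65: 9 bp
  65→75: 10 bp
  75→83: 8 bp
  83→91: 8 bp
  91→104: 13 bp
  104→114: 10 bp
  114→133: 19 bp
  133→151: 18 bp
  151→158: 7 bp
  158→171: 13 bp
  171→181: 10 bp
  181→191: 10 bp
  191→199: 8 bp
  199→203: 4 bp
  203→206: 3 bp
  206→219: 13 bp
  219→223: 4 bp
  223→244: 21 bp
  244→252: 8 bp
  252→274: 22 bp
  274→279: 5 bp
  279→1 (wrap): 288-279+1 = 10 bp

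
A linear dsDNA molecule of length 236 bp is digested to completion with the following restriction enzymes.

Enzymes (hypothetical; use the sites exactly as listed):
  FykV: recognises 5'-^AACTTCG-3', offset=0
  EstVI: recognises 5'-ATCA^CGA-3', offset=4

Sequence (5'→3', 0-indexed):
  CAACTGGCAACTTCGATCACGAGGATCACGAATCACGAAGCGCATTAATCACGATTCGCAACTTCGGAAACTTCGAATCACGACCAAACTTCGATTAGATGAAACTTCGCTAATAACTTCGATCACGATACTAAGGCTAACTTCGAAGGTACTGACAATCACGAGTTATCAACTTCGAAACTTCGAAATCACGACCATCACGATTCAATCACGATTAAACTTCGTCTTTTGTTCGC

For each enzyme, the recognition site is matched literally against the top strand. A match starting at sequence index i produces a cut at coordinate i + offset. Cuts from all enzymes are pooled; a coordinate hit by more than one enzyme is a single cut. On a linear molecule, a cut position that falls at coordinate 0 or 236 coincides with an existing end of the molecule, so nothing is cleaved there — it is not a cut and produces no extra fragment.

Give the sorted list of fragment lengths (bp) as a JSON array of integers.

Per-enzyme occurrences:
  FykV AACTTCG/0: at [8, 59, 68, 86, 102, 114, 138, 170, 178, 217] ⇒ [8, 59, 68, 86, 102, 114, 138, 170, 178, 217]
  EstVI ATCACGA/4: at [15, 24, 31, 47, 76, 121, 157, 187, 196, 207] ⇒ [19, 28, 35, 51, 80, 125, 161, 191, 200, 211]

Pooled cuts: [8, 19, 28, 35, 51, 59, 68, 80, 86, 102, 114, 125, 138, 161, 170, 178, 191, 200, 211, 217]

Fragments:
  [0,8): 8 bp
  [8,19): 11 bp
  [19,28): 9 bp
  [28,35): 7 bp
  [35,51): 16 bp
  [51,59): 8 bp
  [59,68): 9 bp
  [68,80): 12 bp
  [80,86): 6 bp
  [86,102): 16 bp
  [102,114): 12 bp
  [114,125): 11 bp
  [125,138): 13 bp
  [138,161): 23 bp
  [161,170): 9 bp
  [170,178): 8 bp
  [178,191): 13 bp
  [191,200): 9 bp
  [200,211): 11 bp
  [211,217): 6 bp
  [217,236): 19 bp

[6,6,7,8,8,8,9,9,9,9,11,11,11,12,12,13,13,16,16,19,23]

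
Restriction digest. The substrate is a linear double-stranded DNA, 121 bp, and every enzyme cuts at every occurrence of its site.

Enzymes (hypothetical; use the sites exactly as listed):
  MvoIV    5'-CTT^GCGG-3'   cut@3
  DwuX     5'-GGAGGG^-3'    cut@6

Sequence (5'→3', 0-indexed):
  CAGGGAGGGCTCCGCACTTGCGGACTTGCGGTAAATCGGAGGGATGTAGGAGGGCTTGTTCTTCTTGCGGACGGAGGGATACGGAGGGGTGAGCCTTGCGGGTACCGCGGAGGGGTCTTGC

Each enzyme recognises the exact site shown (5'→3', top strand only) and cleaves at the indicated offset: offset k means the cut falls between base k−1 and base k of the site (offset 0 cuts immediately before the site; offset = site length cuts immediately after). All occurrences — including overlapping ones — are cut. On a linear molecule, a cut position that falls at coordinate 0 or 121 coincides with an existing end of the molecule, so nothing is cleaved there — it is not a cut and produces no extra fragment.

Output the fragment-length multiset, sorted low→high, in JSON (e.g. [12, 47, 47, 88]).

Scan for sites:
  MvoIV CTTGCGG/3: at [16, 24, 63, 94] ⇒ [19, 27, 66, 97]
  DwuX GGAGGG/6: at [3, 37, 48, 72, 82, 108] ⇒ [9, 43, 54, 78, 88, 114]

All cut coordinates (distinct, sorted): [9, 19, 27, 43, 54, 66, 78, 88, 97, 114]

Fragment lengths:
  [0,9): 9 bp
  [9,19): 10 bp
  [19,27): 8 bp
  [27,43): 16 bp
  [43,54): 11 bp
  [54,66): 12 bp
  [66,78): 12 bp
  [78,88): 10 bp
  [88,97): 9 bp
  [97,114): 17 bp
  [114,121): 7 bp

[7,8,9,9,10,10,11,12,12,16,17]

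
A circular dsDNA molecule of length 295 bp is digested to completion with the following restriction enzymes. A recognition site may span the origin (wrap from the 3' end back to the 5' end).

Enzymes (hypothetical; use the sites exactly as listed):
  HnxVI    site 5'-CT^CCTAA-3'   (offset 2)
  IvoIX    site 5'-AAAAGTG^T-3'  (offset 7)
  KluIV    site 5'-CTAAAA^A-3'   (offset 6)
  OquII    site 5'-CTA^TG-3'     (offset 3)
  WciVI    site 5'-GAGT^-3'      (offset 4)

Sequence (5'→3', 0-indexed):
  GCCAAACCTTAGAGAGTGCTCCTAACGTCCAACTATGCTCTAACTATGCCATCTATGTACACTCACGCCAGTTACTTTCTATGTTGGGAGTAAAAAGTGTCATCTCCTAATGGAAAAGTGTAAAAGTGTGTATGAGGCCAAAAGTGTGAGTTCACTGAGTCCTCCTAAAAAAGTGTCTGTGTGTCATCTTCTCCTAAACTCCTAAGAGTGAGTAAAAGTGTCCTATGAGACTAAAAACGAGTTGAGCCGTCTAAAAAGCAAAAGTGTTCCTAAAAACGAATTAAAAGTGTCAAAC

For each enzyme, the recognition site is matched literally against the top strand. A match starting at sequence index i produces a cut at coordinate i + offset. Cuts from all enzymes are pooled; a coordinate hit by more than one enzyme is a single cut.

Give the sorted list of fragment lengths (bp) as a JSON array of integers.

Per-enzyme occurrences:
  HnxVI (CTCCTAA, off=2): starts [18, 103, 161, 190, 198] → cuts [20, 105, 163, 192, 200]
  IvoIX (AAAAGTGT, off=7): starts [92, 113, 121, 139, 168, 213, 259, 282] → cuts [99, 120, 128, 146, 175, 220, 266, 289]
  KluIV (CTAAAAA, off=6): starts [164, 230, 250, 269] → cuts [170, 236, 256, 275]
  OquII (CTATG, off=3): starts [32, 43, 52, 78, 222] → cuts [35, 46, 55, 81, 225]
  WciVI (GAGT, off=4): starts [13, 87, 147, 156, 205, 209, 238] → cuts [17, 91, 151, 160, 209, 213, 242]

Pooled cuts: [17, 20, 35, 46, 55, 81, 91, 99, 105, 120, 128, 146, 151, 160, 163, 170, 175, 192, 200, 209, 213, 220, 225, 236, 242, 256, 266, 275, 289]

Fragments:
  17→20: 3 bp
  20→35: 15 bp
  35→46: 11 bp
  46→55: 9 bp
  55→81: 26 bp
  81→91: 10 bp
  91→99: 8 bp
  99→105: 6 bp
  105→120: 15 bp
  120→128: 8 bp
  128→146: 18 bp
  146→151: 5 bp
  151→160: 9 bp
  160→163: 3 bp
  163→170: 7 bp
  170→175: 5 bp
  175→192: 17 bp
  192→200: 8 bp
  200→209: 9 bp
  209→213: 4 bp
  213→220: 7 bp
  220→225: 5 bp
  225→236: 11 bp
  236→242: 6 bp
  242→256: 14 bp
  256→266: 10 bp
  266→275: 9 bp
  275→289: 14 bp
  289→17 (wrap): 295-289+17 = 23 bp

[3,3,4,5,5,5,6,6,7,7,8,8,8,9,9,9,9,10,10,11,11,14,14,15,15,17,18,23,26]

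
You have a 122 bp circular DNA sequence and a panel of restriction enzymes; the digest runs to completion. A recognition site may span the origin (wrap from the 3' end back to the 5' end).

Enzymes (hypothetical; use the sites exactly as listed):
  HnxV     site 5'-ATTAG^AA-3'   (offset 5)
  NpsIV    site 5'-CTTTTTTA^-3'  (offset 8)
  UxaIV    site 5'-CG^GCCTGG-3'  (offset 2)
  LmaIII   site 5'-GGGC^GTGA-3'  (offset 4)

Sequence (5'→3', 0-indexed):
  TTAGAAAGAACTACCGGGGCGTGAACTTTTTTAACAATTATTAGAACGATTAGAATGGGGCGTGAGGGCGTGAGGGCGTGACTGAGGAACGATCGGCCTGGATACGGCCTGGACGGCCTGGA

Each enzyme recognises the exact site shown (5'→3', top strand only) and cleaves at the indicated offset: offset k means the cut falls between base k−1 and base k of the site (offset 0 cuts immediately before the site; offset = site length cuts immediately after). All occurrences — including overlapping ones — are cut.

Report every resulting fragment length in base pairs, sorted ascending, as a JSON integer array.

Per-enzyme occurrences:
  HnxV ATTAGAA/5: at [39, 48, 121] ⇒ [4, 44, 53]
  NpsIV CTTTTTTA/8: at [25] ⇒ [33]
  UxaIV CGGCCTGG/2: at [93, 104, 113] ⇒ [95, 106, 115]
  LmaIII GGGCGTGA/4: at [16, 57, 65, 73] ⇒ [20, 61, 69, 77]

All cut coordinates (distinct, sorted): [4, 20, 33, 44, 53, 61, 69, 77, 95, 106, 115]

Fragments:
  4→20: 16 bp
  20→33: 13 bp
  33→44: 11 bp
  44→53: 9 bp
  53→61: 8 bp
  61→69: 8 bp
  69→77: 8 bp
  77→95: 18 bp
  95→106: 11 bp
  106→115: 9 bp
  115→4 (wrap): 122-115+4 = 11 bp

[8,8,8,9,9,11,11,11,13,16,18]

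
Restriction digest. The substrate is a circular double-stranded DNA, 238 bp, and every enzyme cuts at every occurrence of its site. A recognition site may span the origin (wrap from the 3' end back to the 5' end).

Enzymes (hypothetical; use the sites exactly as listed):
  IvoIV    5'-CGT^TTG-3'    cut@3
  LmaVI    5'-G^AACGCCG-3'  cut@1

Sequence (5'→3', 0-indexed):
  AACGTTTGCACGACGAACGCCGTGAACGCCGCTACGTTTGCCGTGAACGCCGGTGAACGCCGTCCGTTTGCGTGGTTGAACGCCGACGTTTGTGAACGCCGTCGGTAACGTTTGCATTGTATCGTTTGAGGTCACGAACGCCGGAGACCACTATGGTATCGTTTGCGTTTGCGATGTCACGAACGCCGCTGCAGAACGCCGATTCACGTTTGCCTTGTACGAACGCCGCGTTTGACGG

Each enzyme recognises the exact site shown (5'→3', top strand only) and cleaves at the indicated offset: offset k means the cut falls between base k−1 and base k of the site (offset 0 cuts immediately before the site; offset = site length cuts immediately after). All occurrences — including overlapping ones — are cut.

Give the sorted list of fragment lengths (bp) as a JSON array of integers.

[5,6,8,9,10,10,10,11,11,11,12,12,12,13,13,13,14,15,17,26]

Site scan:
  IvoIV (CGTTTG, off=3): starts [2, 34, 64, 86, 108, 122, 159, 165, 206, 228] → cuts [5, 37, 67, 89, 111, 125, 162, 168, 209, 231]
  LmaVI (GAACGCCG, off=1): starts [14, 23, 44, 54, 77, 93, 135, 180, 193, 220] → cuts [15, 24, 45, 55, 78, 94, 136, 181, 194, 221]

Pooled cuts: [5, 15, 24, 37, 45, 55, 67, 78, 89, 94, 111, 125, 136, 162, 168, 181, 194, 209, 221, 231]

Fragment lengths:
  5→15: 10 bp
  15→24: 9 bp
  24→37: 13 bp
  37→45: 8 bp
  45→55: 10 bp
  55→67: 12 bp
  67→78: 11 bp
  78→89: 11 bp
  89→94: 5 bp
  94→111: 17 bp
  111→125: 14 bp
  125→136: 11 bp
  136→162: 26 bp
  162→168: 6 bp
  168→181: 13 bp
  181→194: 13 bp
  194→209: 15 bp
  209→221: 12 bp
  221→231: 10 bp
  231→5 (wrap): 238-231+5 = 12 bp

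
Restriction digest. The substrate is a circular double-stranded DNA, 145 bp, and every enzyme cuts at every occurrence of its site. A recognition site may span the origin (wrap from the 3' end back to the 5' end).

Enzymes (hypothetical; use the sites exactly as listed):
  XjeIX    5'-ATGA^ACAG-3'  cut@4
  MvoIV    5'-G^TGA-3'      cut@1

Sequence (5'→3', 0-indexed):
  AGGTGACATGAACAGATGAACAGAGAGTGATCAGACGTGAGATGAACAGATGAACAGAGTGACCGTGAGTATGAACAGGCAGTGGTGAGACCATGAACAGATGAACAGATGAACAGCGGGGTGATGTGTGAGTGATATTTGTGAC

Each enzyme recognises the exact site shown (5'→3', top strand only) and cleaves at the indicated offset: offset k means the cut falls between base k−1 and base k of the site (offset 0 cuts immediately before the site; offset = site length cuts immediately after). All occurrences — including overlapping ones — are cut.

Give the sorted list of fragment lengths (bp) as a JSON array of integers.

Site scan:
  XjeIX ATGAACAG/4: at [7, 15, 41, 49, 70, 92, 100, 108] ⇒ [11, 19, 45, 53, 74, 96, 104, 112]
  MvoIV GTGA/1: at [2, 26, 36, 58, 64, 84, 120, 127, 131, 140] ⇒ [3, 27, 37, 59, 65, 85, 121, 128, 132, 141]

Pooled cuts: [3, 11, 19, 27, 37, 45, 53, 59, 65, 74, 85, 96, 104, 112, 121, 128, 132, 141]

Fragment lengths:
  3→11: 8 bp
  11→19: 8 bp
  19→27: 8 bp
  27→37: 10 bp
  37→45: 8 bp
  45→53: 8 bp
  53→59: 6 bp
  59→65: 6 bp
  65→74: 9 bp
  74→85: 11 bp
  85→96: 11 bp
  96→104: 8 bp
  104→112: 8 bp
  112→121: 9 bp
  121→128: 7 bp
  128→132: 4 bp
  132→141: 9 bp
  141→3 (wrap): 145-141+3 = 7 bp

[4,6,6,7,7,8,8,8,8,8,8,8,9,9,9,10,11,11]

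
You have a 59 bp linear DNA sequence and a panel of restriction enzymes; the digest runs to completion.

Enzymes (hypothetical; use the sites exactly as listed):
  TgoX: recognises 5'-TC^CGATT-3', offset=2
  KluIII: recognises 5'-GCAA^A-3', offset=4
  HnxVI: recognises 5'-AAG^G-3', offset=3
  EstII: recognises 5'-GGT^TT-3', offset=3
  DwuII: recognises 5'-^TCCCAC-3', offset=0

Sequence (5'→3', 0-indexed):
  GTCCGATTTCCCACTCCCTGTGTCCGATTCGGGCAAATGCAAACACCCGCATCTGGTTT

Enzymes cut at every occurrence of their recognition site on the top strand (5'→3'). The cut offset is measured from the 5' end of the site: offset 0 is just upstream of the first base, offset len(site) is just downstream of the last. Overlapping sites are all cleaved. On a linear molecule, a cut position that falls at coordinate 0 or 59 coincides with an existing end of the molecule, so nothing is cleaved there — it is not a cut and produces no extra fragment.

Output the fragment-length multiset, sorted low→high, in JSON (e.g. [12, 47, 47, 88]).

Scan for sites:
  TgoX (TCCGATT, off=2): starts [1, 22] → cuts [3, 24]
  KluIII (GCAAA, off=4): starts [32, 38] → cuts [36, 42]
  HnxVI (AAGG, off=3): no sites
  EstII (GGTTT, off=3): starts [54] → cuts [57]
  DwuII (TCCCAC, off=0): starts [8] → cuts [8]

Pooled cuts: [3, 8, 24, 36, 42, 57]

Fragment lengths:
  [0,3): 3 bp
  [3,8): 5 bp
  [8,24): 16 bp
  [24,36): 12 bp
  [36,42): 6 bp
  [42,57): 15 bp
  [57,59): 2 bp

[2,3,5,6,12,15,16]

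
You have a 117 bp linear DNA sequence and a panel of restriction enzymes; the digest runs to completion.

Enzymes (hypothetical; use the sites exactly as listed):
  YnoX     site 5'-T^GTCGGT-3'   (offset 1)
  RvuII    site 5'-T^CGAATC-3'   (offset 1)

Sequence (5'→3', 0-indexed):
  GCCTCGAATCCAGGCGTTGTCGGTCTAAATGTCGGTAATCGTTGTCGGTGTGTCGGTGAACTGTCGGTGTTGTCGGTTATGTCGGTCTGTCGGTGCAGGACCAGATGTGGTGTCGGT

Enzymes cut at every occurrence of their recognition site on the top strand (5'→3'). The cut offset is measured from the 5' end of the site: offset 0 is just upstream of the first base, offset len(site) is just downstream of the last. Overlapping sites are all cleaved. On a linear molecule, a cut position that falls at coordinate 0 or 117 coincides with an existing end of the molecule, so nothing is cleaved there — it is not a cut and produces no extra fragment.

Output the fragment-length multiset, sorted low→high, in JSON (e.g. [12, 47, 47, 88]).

[4,6,8,8,9,9,11,12,13,14,23]

Site scan:
  YnoX (TGTCGGT, off=1): starts [17, 29, 42, 50, 61, 70, 79, 87, 110] → cuts [18, 30, 43, 51, 62, 71, 80, 88, 111]
  RvuII (TCGAATC, off=1): starts [3] → cuts [4]

Pooled cuts: [4, 18, 30, 43, 51, 62, 71, 80, 88, 111]

Fragments:
  [0,4): 4 bp
  [4,18): 14 bp
  [18,30): 12 bp
  [30,43): 13 bp
  [43,51): 8 bp
  [51,62): 11 bp
  [62,71): 9 bp
  [71,80): 9 bp
  [80,88): 8 bp
  [88,111): 23 bp
  [111,117): 6 bp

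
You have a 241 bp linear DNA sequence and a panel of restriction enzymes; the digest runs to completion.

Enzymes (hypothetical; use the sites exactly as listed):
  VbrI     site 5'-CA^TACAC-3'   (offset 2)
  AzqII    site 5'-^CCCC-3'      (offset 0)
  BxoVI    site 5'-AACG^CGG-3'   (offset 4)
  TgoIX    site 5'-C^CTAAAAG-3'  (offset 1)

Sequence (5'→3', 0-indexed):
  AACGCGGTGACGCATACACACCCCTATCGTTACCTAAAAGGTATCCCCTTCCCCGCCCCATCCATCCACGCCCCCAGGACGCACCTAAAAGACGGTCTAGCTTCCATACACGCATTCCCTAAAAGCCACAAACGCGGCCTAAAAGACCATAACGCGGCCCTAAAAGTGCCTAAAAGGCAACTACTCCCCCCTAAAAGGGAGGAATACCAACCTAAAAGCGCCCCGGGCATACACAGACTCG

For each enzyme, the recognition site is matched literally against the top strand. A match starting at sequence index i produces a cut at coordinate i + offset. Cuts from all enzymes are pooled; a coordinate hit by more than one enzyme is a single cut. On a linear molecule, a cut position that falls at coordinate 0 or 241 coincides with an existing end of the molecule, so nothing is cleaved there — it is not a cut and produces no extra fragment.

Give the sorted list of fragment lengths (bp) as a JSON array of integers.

Site scan:
  VbrI (CATACAC, off=2): starts [12, 104, 227] → cuts [14, 106, 229]
  AzqII (CCCC, off=0): starts [20, 44, 50, 55, 70, 71, 185, 186, 187, 220] → cuts [20, 44, 50, 55, 70, 71, 185, 186, 187, 220]
  BxoVI (AACGCGG, off=4): starts [0, 130, 150] → cuts [4, 134, 154]
  TgoIX (CCTAAAAG, off=1): starts [32, 83, 117, 137, 158, 168, 189, 210] → cuts [33, 84, 118, 138, 159, 169, 190, 211]

All cut coordinates (distinct, sorted): [4, 14, 20, 33, 44, 50, 55, 70, 71, 84, 106, 118, 134, 138, 154, 159, 169, 185, 186, 187, 190, 211, 220, 229]

Fragments:
  [0,4): 4 bp
  [4,14): 10 bp
  [14,20): 6 bp
  [20,33): 13 bp
  [33,44): 11 bp
  [44,50): 6 bp
  [50,55): 5 bp
  [55,70): 15 bp
  [70,71): 1 bp
  [71,84): 13 bp
  [84,106): 22 bp
  [106,118): 12 bp
  [118,134): 16 bp
  [134,138): 4 bp
  [138,154): 16 bp
  [154,159): 5 bp
  [159,169): 10 bp
  [169,185): 16 bp
  [185,186): 1 bp
  [186,187): 1 bp
  [187,190): 3 bp
  [190,211): 21 bp
  [211,220): 9 bp
  [220,229): 9 bp
  [229,241): 12 bp

[1,1,1,3,4,4,5,5,6,6,9,9,10,10,11,12,12,13,13,15,16,16,16,21,22]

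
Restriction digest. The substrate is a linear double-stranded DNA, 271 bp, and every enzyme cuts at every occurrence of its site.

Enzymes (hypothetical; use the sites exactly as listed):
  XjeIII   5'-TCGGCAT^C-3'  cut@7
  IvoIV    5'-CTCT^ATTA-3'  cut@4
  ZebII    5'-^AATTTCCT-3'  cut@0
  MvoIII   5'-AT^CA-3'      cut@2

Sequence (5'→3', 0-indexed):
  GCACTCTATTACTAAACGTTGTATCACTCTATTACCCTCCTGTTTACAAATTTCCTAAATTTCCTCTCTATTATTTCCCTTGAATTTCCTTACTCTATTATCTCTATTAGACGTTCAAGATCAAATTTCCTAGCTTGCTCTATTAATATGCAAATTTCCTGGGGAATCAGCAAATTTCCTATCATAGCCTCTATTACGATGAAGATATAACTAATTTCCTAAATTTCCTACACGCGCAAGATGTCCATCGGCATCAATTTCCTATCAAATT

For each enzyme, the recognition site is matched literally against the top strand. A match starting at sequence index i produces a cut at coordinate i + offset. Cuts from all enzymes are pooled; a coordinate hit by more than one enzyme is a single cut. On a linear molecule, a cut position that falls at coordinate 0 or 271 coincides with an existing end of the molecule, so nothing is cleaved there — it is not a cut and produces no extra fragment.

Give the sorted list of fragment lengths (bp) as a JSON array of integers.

[1,2,5,6,6,7,9,9,9,10,10,10,11,12,13,14,15,16,17,18,18,20,33]

Scan for sites:
  XjeIII (TCGGCATC, off=7): starts [247] → cuts [254]
  IvoIV (CTCTATTA, off=4): starts [3, 26, 65, 92, 101, 137, 188] → cuts [7, 30, 69, 96, 105, 141, 192]
  ZebII (AATTTCCT, off=0): starts [48, 57, 82, 123, 152, 172, 212, 221, 255] → cuts [48, 57, 82, 123, 152, 172, 212, 221, 255]
  MvoIII (ATCA, off=2): starts [22, 119, 165, 180, 252, 263] → cuts [24, 121, 167, 182, 254, 265]

Pooled cuts: [7, 24, 30, 48, 57, 69, 82, 96, 105, 121, 123, 141, 152, 167, 172, 182, 192, 212, 221, 254, 255, 265]

Fragments:
  [0,7): 7 bp
  [7,24): 17 bp
  [24,30): 6 bp
  [30,48): 18 bp
  [48,57): 9 bp
  [57,69): 12 bp
  [69,82): 13 bp
  [82,96): 14 bp
  [96,105): 9 bp
  [105,121): 16 bp
  [121,123): 2 bp
  [123,141): 18 bp
  [141,152): 11 bp
  [152,167): 15 bp
  [167,172): 5 bp
  [172,182): 10 bp
  [182,192): 10 bp
  [192,212): 20 bp
  [212,221): 9 bp
  [221,254): 33 bp
  [254,255): 1 bp
  [255,265): 10 bp
  [265,271): 6 bp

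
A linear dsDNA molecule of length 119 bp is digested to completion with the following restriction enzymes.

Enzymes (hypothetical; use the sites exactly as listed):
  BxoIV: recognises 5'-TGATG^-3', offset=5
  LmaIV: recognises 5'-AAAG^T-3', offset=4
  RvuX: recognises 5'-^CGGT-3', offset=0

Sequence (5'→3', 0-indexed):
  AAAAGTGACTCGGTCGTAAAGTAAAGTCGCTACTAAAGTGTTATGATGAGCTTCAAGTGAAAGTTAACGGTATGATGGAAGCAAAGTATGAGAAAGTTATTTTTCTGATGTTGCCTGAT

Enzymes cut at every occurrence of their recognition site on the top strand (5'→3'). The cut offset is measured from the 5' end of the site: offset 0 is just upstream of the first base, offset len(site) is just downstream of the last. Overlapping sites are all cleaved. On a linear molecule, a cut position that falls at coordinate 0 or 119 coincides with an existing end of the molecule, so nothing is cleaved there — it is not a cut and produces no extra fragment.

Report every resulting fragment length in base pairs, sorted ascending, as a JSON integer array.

Per-enzyme occurrences:
  BxoIV (TGATG, off=5): starts [43, 72, 105] → cuts [48, 77, 110]
  LmaIV (AAAGT, off=4): starts [1, 17, 22, 34, 59, 82, 92] → cuts [5, 21, 26, 38, 63, 86, 96]
  RvuX (CGGT, off=0): starts [10, 67] → cuts [10, 67]

All cut coordinates (distinct, sorted): [5, 10, 21, 26, 38, 48, 63, 67, 77, 86, 96, 110]

Fragment lengths:
  [0,5): 5 bp
  [5,10): 5 bp
  [10,21): 11 bp
  [21,26): 5 bp
  [26,38): 12 bp
  [38,48): 10 bp
  [48,63): 15 bp
  [63,67): 4 bp
  [67,77): 10 bp
  [77,86): 9 bp
  [86,96): 10 bp
  [96,110): 14 bp
  [110,119): 9 bp

[4,5,5,5,9,9,10,10,10,11,12,14,15]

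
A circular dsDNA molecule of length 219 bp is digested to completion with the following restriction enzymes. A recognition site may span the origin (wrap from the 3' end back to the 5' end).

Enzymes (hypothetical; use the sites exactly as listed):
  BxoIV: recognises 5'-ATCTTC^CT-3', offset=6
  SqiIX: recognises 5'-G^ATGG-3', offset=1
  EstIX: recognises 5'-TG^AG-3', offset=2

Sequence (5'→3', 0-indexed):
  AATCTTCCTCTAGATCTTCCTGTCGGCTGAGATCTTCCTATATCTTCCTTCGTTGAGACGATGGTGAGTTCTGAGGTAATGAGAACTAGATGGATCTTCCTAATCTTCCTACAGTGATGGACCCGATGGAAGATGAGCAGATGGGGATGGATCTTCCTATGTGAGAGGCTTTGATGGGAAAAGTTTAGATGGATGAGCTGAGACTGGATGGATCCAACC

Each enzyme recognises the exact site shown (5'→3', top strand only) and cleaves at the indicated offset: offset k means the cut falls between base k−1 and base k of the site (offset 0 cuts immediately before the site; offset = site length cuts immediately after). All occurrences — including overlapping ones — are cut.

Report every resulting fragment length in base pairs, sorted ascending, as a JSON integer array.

Site scan:
  BxoIV (ATCTTCCT, off=6): starts [1, 13, 31, 41, 93, 102, 150] → cuts [7, 19, 37, 47, 99, 108, 156]
  SqiIX (GATGG, off=1): starts [59, 88, 115, 124, 139, 145, 172, 187, 206] → cuts [60, 89, 116, 125, 140, 146, 173, 188, 207]
  EstIX (TGAG, off=2): starts [27, 53, 64, 71, 79, 133, 161, 193, 198] → cuts [29, 55, 66, 73, 81, 135, 163, 195, 200]

All cut coordinates (distinct, sorted): [7, 19, 29, 37, 47, 55, 60, 66, 73, 81, 89, 99, 108, 116, 125, 135, 140, 146, 156, 163, 173, 188, 195, 200, 207]

Fragments:
  7→19: 12 bp
  19→29: 10 bp
  29→37: 8 bp
  37→47: 10 bp
  47→55: 8 bp
  55→60: 5 bp
  60→66: 6 bp
  66→73: 7 bp
  73→81: 8 bp
  81→89: 8 bp
  89→99: 10 bp
  99→108: 9 bp
  108→116: 8 bp
  116→125: 9 bp
  125→135: 10 bp
  135→140: 5 bp
  140→146: 6 bp
  146→156: 10 bp
  156→163: 7 bp
  163→173: 10 bp
  173→188: 15 bp
  188→195: 7 bp
  195→200: 5 bp
  200→207: 7 bp
  207→7 (wrap): 219-207+7 = 19 bp

[5,5,5,6,6,7,7,7,7,8,8,8,8,8,9,9,10,10,10,10,10,10,12,15,19]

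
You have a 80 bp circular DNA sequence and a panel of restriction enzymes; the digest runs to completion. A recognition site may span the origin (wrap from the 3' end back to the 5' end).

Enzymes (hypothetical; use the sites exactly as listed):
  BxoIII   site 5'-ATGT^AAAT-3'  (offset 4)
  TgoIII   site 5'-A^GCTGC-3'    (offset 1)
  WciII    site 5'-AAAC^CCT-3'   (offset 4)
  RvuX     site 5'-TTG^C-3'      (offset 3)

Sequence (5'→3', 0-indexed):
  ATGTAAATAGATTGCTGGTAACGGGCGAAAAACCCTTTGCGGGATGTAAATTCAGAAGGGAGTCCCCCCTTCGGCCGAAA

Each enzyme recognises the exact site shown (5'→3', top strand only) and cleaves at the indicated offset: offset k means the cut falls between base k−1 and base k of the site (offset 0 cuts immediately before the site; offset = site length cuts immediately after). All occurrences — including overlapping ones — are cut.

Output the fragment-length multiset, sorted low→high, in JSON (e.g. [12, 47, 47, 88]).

Site scan:
  BxoIII ATGTAAAT/4: at [0, 43] ⇒ [4, 47]
  TgoIII (AGCTGC, off=1): no sites
  WciII AAACCCT/4: at [29] ⇒ [33]
  RvuX TTGC/3: at [11, 36] ⇒ [14, 39]

Pooled cuts: [4, 14, 33, 39, 47]

Fragment lengths:
  4→14: 10 bp
  14→33: 19 bp
  33→39: 6 bp
  39→47: 8 bp
  47→4 (wrap): 80-47+4 = 37 bp

[6,8,10,19,37]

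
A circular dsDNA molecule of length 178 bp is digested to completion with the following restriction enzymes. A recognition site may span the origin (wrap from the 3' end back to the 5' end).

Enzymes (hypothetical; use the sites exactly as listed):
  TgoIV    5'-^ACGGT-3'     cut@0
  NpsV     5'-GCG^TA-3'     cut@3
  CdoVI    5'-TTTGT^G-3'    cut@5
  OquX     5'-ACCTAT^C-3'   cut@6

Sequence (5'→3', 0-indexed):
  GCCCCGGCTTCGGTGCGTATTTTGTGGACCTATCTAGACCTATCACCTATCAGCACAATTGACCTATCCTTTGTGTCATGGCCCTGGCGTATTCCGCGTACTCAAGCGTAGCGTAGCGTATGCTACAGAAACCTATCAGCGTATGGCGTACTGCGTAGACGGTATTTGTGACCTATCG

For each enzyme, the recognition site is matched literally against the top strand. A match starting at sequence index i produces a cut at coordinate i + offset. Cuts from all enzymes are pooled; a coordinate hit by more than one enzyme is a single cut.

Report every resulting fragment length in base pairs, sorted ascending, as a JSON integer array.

[3,5,5,5,7,7,7,7,7,8,8,9,10,10,11,15,17,18,19]

Site scan:
  TgoIV ACGGT/0: at [158] ⇒ [158]
  NpsV GCGTA/3: at [14, 86, 95, 105, 110, 115, 138, 145, 152] ⇒ [17, 89, 98, 108, 113, 118, 141, 148, 155]
  CdoVI TTTGTG/5: at [20, 69, 164] ⇒ [25, 74, 169]
  OquX ACCTATC/6: at [27, 37, 44, 61, 130, 170] ⇒ [33, 43, 50, 67, 136, 176]

Pooled cuts: [17, 25, 33, 43, 50, 67, 74, 89, 98, 108, 113, 118, 136, 141, 148, 155, 158, 169, 176]

Fragments:
  17→25: 8 bp
  25→33: 8 bp
  33→43: 10 bp
  43→50: 7 bp
  50→67: 17 bp
  67→74: 7 bp
  74→89: 15 bp
  89→98: 9 bp
  98→108: 10 bp
  108→113: 5 bp
  113→118: 5 bp
  118→136: 18 bp
  136→141: 5 bp
  141→148: 7 bp
  148→155: 7 bp
  155→158: 3 bp
  158→169: 11 bp
  169→176: 7 bp
  176→17 (wrap): 178-176+17 = 19 bp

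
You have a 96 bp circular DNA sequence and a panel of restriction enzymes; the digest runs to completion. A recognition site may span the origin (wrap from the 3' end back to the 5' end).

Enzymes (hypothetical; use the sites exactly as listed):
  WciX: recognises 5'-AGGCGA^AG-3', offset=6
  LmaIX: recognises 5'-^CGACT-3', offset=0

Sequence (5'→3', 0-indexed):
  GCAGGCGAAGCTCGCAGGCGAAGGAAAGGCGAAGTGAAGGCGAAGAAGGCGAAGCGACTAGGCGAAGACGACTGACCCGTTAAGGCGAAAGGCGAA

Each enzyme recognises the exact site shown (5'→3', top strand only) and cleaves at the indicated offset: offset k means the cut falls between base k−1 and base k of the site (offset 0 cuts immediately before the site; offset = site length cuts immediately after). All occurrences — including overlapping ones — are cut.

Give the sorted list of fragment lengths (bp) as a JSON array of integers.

[2,3,9,9,11,11,11,13,27]

Site scan:
  WciX AGGCGAAG/6: at [2, 15, 26, 37, 46, 59, 89] ⇒ [8, 21, 32, 43, 52, 65, 95]
  LmaIX CGACT/0: at [54, 68] ⇒ [54, 68]

All cut coordinates (distinct, sorted): [8, 21, 32, 43, 52, 54, 65, 68, 95]

Fragments:
  8→21: 13 bp
  21→32: 11 bp
  32→43: 11 bp
  43→52: 9 bp
  52→54: 2 bp
  54→65: 11 bp
  65→68: 3 bp
  68→95: 27 bp
  95→8 (wrap): 96-95+8 = 9 bp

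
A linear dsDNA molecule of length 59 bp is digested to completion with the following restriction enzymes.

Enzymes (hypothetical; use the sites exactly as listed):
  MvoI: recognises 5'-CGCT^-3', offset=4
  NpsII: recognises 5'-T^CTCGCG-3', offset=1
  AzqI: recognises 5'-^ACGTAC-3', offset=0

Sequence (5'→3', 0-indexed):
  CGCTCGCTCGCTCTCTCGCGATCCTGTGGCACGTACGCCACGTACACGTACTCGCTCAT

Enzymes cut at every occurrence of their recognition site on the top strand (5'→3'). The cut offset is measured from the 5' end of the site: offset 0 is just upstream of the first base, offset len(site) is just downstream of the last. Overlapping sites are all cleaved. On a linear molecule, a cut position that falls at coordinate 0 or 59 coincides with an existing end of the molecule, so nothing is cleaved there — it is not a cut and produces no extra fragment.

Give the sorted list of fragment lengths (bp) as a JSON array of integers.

[2,3,4,4,4,6,9,11,16]

Per-enzyme occurrences:
  MvoI CGCT/4: at [0, 4, 8, 52] ⇒ [4, 8, 12, 56]
  NpsII TCTCGCG/1: at [13] ⇒ [14]
  AzqI ACGTAC/0: at [30, 39, 45] ⇒ [30, 39, 45]

All cut coordinates (distinct, sorted): [4, 8, 12, 14, 30, 39, 45, 56]

Fragment lengths:
  [0,4): 4 bp
  [4,8): 4 bp
  [8,12): 4 bp
  [12,14): 2 bp
  [14,30): 16 bp
  [30,39): 9 bp
  [39,45): 6 bp
  [45,56): 11 bp
  [56,59): 3 bp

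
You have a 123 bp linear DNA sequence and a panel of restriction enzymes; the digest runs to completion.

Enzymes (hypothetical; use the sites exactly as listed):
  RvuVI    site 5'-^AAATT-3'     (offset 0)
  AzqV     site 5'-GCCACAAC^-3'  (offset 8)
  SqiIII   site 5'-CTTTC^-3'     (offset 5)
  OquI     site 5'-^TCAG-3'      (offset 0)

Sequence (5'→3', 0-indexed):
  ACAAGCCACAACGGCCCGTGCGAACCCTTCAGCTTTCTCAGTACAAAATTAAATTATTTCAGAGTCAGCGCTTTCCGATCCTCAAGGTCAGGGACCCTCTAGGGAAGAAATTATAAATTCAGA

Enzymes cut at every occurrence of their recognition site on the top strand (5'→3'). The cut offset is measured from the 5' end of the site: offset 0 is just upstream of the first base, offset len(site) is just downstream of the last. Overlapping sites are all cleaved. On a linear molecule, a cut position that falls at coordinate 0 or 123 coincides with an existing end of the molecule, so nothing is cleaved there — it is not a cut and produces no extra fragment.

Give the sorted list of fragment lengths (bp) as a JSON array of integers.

[4,5,5,6,7,8,8,9,11,12,12,16,20]

Per-enzyme occurrences:
  RvuVI (AAATT, off=0): starts [45, 50, 107, 114] → cuts [45, 50, 107, 114]
  AzqV (GCCACAAC, off=8): starts [4] → cuts [12]
  SqiIII (CTTTC, off=5): starts [32, 70] → cuts [37, 75]
  OquI (TCAG, off=0): starts [28, 37, 58, 64, 87, 118] → cuts [28, 37, 58, 64, 87, 118]

Pooled cuts: [12, 28, 37, 45, 50, 58, 64, 75, 87, 107, 114, 118]

Fragments:
  [0,12): 12 bp
  [12,28): 16 bp
  [28,37): 9 bp
  [37,45): 8 bp
  [45,50): 5 bp
  [50,58): 8 bp
  [58,64): 6 bp
  [64,75): 11 bp
  [75,87): 12 bp
  [87,107): 20 bp
  [107,114): 7 bp
  [114,118): 4 bp
  [118,123): 5 bp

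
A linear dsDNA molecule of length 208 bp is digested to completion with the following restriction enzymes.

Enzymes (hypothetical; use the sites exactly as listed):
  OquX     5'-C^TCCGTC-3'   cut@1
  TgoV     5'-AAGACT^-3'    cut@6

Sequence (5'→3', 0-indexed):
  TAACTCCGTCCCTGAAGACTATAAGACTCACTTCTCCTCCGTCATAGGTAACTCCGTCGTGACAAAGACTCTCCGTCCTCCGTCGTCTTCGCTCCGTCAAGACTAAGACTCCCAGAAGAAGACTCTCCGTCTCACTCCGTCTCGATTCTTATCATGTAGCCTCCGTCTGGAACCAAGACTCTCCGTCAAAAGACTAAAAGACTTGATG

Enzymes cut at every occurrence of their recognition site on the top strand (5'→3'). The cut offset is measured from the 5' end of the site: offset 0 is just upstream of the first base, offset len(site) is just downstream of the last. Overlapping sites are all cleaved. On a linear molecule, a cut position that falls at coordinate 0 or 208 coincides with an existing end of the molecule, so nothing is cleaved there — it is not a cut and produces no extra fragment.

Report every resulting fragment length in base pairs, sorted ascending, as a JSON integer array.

Per-enzyme occurrences:
  OquX (CTCCGTC, off=1): starts [3, 36, 51, 70, 77, 91, 124, 134, 160, 180] → cuts [4, 37, 52, 71, 78, 92, 125, 135, 161, 181]
  TgoV (AAGACT, off=6): starts [14, 22, 64, 98, 104, 118, 174, 189, 197] → cuts [20, 28, 70, 104, 110, 124, 180, 195, 203]

Pooled cuts: [4, 20, 28, 37, 52, 70, 71, 78, 92, 104, 110, 124, 125, 135, 161, 180, 181, 195, 203]

Fragment lengths:
  [0,4): 4 bp
  [4,20): 16 bp
  [20,28): 8 bp
  [28,37): 9 bp
  [37,52): 15 bp
  [52,70): 18 bp
  [70,71): 1 bp
  [71,78): 7 bp
  [78,92): 14 bp
  [92,104): 12 bp
  [104,110): 6 bp
  [110,124): 14 bp
  [124,125): 1 bp
  [125,135): 10 bp
  [135,161): 26 bp
  [161,180): 19 bp
  [180,181): 1 bp
  [181,195): 14 bp
  [195,203): 8 bp
  [203,208): 5 bp

[1,1,1,4,5,6,7,8,8,9,10,12,14,14,14,15,16,18,19,26]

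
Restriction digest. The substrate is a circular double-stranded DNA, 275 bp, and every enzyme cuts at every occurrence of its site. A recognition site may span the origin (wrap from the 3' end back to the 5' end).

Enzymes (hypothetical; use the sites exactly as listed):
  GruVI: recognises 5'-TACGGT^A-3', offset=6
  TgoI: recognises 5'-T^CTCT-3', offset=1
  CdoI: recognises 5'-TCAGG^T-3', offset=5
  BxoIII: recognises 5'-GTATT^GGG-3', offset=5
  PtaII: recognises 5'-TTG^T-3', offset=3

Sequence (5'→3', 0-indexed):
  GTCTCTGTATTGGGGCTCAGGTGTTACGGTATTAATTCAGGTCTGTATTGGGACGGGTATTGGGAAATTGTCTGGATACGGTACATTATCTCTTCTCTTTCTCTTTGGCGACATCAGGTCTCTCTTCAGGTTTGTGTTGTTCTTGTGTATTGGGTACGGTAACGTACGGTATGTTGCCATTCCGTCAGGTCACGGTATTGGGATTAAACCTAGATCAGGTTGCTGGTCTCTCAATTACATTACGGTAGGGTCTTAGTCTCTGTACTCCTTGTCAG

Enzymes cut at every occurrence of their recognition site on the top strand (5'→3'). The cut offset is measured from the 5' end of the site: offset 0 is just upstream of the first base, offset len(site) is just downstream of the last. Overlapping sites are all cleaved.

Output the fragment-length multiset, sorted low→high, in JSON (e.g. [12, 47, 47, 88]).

Per-enzyme occurrences:
  GruVI TACGGTA/6: at [24, 76, 154, 164, 240] ⇒ [30, 82, 160, 170, 246]
  TgoI TCTCT/1: at [1, 88, 93, 99, 118, 120, 226, 256] ⇒ [2, 89, 94, 100, 119, 121, 227, 257]
  CdoI TCAGGT/5: at [16, 36, 113, 125, 184, 214, 271] ⇒ [1, 21, 41, 118, 130, 189, 219]
  BxoIII GTATTGGG/5: at [6, 44, 56, 146, 194] ⇒ [11, 49, 61, 151, 199]
  PtaII TTGT/3: at [67, 131, 136, 142, 268] ⇒ [70, 134, 139, 145, 271]

Pooled cuts: [1, 2, 11, 21, 30, 41, 49, 61, 70, 82, 89, 94, 100, 118, 119, 121, 130, 134, 139, 145, 151, 160, 170, 189, 199, 219, 227, 246, 257, 271]

Fragments:
  1→2: 1 bp
  2→11: 9 bp
  11→21: 10 bp
  21→30: 9 bp
  30→41: 11 bp
  41→49: 8 bp
  49→61: 12 bp
  61→70: 9 bp
  70→82: 12 bp
  82→89: 7 bp
  89→94: 5 bp
  94→100: 6 bp
  100→118: 18 bp
  118→119: 1 bp
  119→121: 2 bp
  121→130: 9 bp
  130→134: 4 bp
  134→139: 5 bp
  139→145: 6 bp
  145→151: 6 bp
  151→160: 9 bp
  160→170: 10 bp
  170→189: 19 bp
  189→199: 10 bp
  199→219: 20 bp
  219→227: 8 bp
  227→246: 19 bp
  246→257: 11 bp
  257→271: 14 bp
  271→1 (wrap): 275-271+1 = 5 bp

[1,1,2,4,5,5,5,6,6,6,7,8,8,9,9,9,9,9,10,10,10,11,11,12,12,14,18,19,19,20]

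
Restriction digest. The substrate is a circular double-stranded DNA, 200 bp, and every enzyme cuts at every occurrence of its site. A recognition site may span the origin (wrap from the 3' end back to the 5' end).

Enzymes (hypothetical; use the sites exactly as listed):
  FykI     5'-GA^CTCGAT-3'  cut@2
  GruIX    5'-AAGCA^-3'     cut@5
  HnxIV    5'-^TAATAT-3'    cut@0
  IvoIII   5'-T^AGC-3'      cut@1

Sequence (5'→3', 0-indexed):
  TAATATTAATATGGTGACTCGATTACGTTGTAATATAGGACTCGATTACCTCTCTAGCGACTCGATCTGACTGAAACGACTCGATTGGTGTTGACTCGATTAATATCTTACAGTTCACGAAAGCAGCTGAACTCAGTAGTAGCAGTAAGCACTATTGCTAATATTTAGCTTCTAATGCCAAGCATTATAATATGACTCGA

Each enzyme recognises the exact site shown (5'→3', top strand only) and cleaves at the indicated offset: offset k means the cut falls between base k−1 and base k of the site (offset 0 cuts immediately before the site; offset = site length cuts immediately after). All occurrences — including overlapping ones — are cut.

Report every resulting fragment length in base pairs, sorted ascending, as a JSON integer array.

[3,5,5,6,6,7,8,8,10,11,11,13,15,15,15,18,19,25]

Site scan:
  FykI (GACTCGAT, off=2): starts [15, 38, 58, 77, 92, 193] → cuts [17, 40, 60, 79, 94, 195]
  GruIX (AAGCA, off=5): starts [120, 146, 179] → cuts [125, 151, 184]
  HnxIV (TAATAT, off=0): starts [0, 6, 30, 100, 158, 187] → cuts [0, 6, 30, 100, 158, 187]
  IvoIII (TAGC, off=1): starts [54, 139, 165] → cuts [55, 140, 166]

All cut coordinates (distinct, sorted): [0, 6, 17, 30, 40, 55, 60, 79, 94, 100, 125, 140, 151, 158, 166, 184, 187, 195]

Fragments:
  0→6: 6 bp
  6→17: 11 bp
  17→30: 13 bp
  30→40: 10 bp
  40→55: 15 bp
  55→60: 5 bp
  60→79: 19 bp
  79→94: 15 bp
  94→100: 6 bp
  100→125: 25 bp
  125→140: 15 bp
  140→151: 11 bp
  151→158: 7 bp
  158→166: 8 bp
  166→184: 18 bp
  184→187: 3 bp
  187→195: 8 bp
  195→0 (wrap): 200-195+0 = 5 bp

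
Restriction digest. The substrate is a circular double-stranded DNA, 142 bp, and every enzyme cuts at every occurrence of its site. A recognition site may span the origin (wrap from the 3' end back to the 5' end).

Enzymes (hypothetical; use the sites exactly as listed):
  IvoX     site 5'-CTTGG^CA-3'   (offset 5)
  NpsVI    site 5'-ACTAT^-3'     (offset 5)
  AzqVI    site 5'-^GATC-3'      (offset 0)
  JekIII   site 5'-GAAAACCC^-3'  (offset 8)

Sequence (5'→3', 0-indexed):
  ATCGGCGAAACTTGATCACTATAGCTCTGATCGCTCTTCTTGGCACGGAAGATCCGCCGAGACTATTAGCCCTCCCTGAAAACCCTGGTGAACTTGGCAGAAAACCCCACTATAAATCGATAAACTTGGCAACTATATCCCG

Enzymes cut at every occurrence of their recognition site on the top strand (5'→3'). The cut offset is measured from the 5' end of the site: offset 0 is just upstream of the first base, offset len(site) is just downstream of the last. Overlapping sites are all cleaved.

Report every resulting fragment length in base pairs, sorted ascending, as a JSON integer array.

Per-enzyme occurrences:
  IvoX CTTGGCA/5: at [38, 92, 124] ⇒ [43, 97, 129]
  NpsVI ACTAT/5: at [17, 61, 108, 131] ⇒ [22, 66, 113, 136]
  AzqVI GATC/0: at [13, 28, 50, 141] ⇒ [13, 28, 50, 141]
  JekIII GAAAACCC/8: at [77, 99] ⇒ [85, 107]

Pooled cuts: [13, 22, 28, 43, 50, 66, 85, 97, 107, 113, 129, 136, 141]

Fragments:
  13→22: 9 bp
  22→28: 6 bp
  28→43: 15 bp
  43→50: 7 bp
  50→66: 16 bp
  66→85: 19 bp
  85→97: 12 bp
  97→107: 10 bp
  107→113: 6 bp
  113→129: 16 bp
  129→136: 7 bp
  136→141: 5 bp
  141→13 (wrap): 142-141+13 = 14 bp

[5,6,6,7,7,9,10,12,14,15,16,16,19]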